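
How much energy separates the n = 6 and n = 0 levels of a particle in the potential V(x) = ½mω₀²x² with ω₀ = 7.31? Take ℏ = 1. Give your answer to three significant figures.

E_n = ℏω₀(n + ½), so ΔE = (6 − 0) ℏω₀ = 6 × 7.31 = 43.86.

ΔE = 43.9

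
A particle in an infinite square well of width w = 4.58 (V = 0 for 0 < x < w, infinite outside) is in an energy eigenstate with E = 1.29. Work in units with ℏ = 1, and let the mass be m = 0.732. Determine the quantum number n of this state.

For an infinite well E_n = n²π²ℏ²/(2mw²), so n = (w/πℏ)√(2mE).
n = (4.58/π) × √(2 × 0.732 × 1.29) = 2.003 → n = 2.

n = 2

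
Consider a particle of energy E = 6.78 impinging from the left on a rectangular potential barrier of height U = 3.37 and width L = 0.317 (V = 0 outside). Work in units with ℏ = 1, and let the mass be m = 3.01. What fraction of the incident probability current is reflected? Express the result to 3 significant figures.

E > U: inside the barrier k₂ = √(2m(E − U))/ℏ = 4.531, k₂L = 1.436.
Matching at both interfaces gives T⁻¹ = 1 + U² sin²(k₂L) / [4E(E − U)] = 1.121, hence T = 0.892.
R = 1 − T = 0.108.

R = 0.108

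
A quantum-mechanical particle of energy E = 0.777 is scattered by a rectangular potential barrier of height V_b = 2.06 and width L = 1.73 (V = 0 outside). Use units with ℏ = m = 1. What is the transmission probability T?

E < V_b: inside the barrier ψ ∝ e^{±κx} with κ = √(2m(V_b − E))/ℏ = 1.602.
κL = 2.771, sinh(κL) = 7.958.
The exact tunnelling result is T⁻¹ = 1 + V_b² sinh²(κL) / [4E(V_b − E)] = 68.40, so T = 0.0146.

T = 0.0146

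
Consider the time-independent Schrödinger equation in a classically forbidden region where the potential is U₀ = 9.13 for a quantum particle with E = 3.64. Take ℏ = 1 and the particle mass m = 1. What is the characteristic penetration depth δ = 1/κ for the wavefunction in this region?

δ = 0.302

Since E < U₀ the TISE in this region is ψ'' = κ²ψ with κ = √(2m(U₀ − E))/ℏ.
κ = √(2 × 1 × 5.49) = 3.314. The penetration depth is δ = 1/κ = 0.302.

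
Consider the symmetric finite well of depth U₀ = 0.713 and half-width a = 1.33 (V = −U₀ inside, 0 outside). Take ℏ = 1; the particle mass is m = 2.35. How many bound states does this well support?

N = 2

Define the well-strength parameter z₀ = (a/ℏ)√(2mU₀) = 1.33 × √(2·2.35·0.713) = 2.435.
A new bound state (alternating even/odd) appears each time z₀ passes a multiple of π/2, so N = ⌊2z₀/π⌋ + 1 = ⌊1.550⌋ + 1 = 2.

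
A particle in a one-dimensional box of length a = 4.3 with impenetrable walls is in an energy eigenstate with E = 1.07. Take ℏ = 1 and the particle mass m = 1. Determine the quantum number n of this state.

n = 2

From E_n = n²π²ℏ²/(2ma²) invert to n = √(2ma²E)/(πℏ).
n = (4.3/π) × √(2 × 1 × 1.07) = 2.002 → n = 2.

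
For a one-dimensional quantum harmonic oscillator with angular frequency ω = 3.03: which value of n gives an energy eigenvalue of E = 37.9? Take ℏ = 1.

E_n = ℏω(n + ½) ⇒ n = E/(ℏω) − ½ = 37.9/3.03 − 0.5 = 12.008 → n = 12.

n = 12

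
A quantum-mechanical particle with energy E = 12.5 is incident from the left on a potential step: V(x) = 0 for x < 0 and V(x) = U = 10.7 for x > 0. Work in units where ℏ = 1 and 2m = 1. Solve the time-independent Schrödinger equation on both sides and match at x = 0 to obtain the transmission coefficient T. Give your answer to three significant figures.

On each side the TISE gives plane waves with k = √(2m(E − V))/ℏ: k₁ = √(2·½·12.5) = 3.536, k₂ = √(2·½·1.8) = 1.342.
Continuity of ψ and ψ′ at the step yields the reflection amplitude r = (k₁ − k₂)/(k₁ + k₂) = 0.4498; thus R = |r|² = 0.2023, T = 0.7977.

T = 0.798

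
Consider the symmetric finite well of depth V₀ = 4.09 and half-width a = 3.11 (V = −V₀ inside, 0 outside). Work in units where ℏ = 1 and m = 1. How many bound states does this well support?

The dimensionless depth is z₀ = a√(2mV₀)/ℏ = 3.11 × √(8.180) = 8.895.
A new bound state (alternating even/odd) appears each time z₀ passes a multiple of π/2, so N = ⌊2z₀/π⌋ + 1 = ⌊5.663⌋ + 1 = 6.

N = 6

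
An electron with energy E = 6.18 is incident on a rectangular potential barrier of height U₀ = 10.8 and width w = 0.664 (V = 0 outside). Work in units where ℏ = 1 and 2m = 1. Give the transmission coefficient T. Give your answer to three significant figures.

E < U₀: inside the barrier ψ ∝ e^{±κx} with κ = √(2m(U₀ − E))/ℏ = 2.149.
κw = 1.427, sinh(κw) = 1.964.
Matching ψ, ψ′ at both faces gives T = [1 + U₀² sinh²(κw) / (4E(U₀ − E))]⁻¹ = 1/4.938 = 0.203.

T = 0.203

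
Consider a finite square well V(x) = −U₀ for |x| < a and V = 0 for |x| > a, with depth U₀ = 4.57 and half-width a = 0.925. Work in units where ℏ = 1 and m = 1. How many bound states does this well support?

The dimensionless depth is z₀ = a√(2mU₀)/ℏ = 0.925 × √(9.140) = 2.797.
The even/odd transcendental equations gain one root per π/2 in z₀, giving N = 1 + ⌊2z₀/π⌋ = 1 + ⌊1.780⌋ = 2.

N = 2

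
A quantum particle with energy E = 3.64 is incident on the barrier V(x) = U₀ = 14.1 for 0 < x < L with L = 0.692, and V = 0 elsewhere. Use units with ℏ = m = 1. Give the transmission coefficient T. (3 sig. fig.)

E < U₀: inside the barrier ψ ∝ e^{±κx} with κ = √(2m(U₀ − E))/ℏ = 4.574.
κL = 3.165, sinh(κL) = 11.82.
Matching ψ, ψ′ at both faces gives T = [1 + U₀² sinh²(κL) / (4E(U₀ − E))]⁻¹ = 1/183.5 = 0.00545.

T = 0.00545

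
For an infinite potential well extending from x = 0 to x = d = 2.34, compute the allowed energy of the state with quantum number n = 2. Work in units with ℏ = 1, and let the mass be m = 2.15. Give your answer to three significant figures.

E = 1.68

The infinite-well eigenfunctions ψ_n = √(2/d) sin(nπx/d) vanish at both walls, giving E_n = n²π²ℏ²/(2md²).
E_2 = 2² × π² / (2 × 2.15 × 2.34²) = 1.677.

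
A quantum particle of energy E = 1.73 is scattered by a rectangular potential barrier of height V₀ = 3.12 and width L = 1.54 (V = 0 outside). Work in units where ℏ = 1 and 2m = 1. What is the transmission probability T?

E < V₀: inside the barrier ψ ∝ e^{±κx} with κ = √(2m(V₀ − E))/ℏ = 1.179.
κL = 1.816, sinh(κL) = 2.991.
The exact tunnelling result is T⁻¹ = 1 + V₀² sinh²(κL) / [4E(V₀ − E)] = 10.05, so T = 0.0995.

T = 0.0995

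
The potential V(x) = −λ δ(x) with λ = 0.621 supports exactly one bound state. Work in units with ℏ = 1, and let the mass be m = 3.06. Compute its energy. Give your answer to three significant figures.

E = -0.590

The bound state is ψ(x) = √κ e^{−κ|x|}. The derivative jump ψ'(0⁺) − ψ'(0⁻) = −(2mλ/ℏ²)ψ(0) fixes κ = mλ/ℏ² = 1.900.
Then E = −ℏ²κ²/(2m) = −mλ²/(2ℏ²) = -0.5900.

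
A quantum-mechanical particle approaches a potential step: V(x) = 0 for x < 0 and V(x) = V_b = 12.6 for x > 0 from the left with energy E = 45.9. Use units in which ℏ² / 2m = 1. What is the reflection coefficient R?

R = 0.00641

The wavenumbers are k₁ = √(2mE)/ℏ = 6.775 on the left and k₂ = √(2m(E − V_b))/ℏ = 5.771 on the right.
Continuity of ψ and ψ′ at the step yields the reflection amplitude r = (k₁ − k₂)/(k₁ + k₂) = 0.08006; thus R = |r|² = 0.006409, T = 0.9936.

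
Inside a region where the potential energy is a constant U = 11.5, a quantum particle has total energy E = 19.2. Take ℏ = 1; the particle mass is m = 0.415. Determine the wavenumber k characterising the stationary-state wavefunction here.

With E > U the solution is oscillatory, ψ ∝ e^{±ikx} with k = √(2m(E − U))/ℏ.
k = √(2 × 0.415 × 7.7) = 2.528.

k = 2.53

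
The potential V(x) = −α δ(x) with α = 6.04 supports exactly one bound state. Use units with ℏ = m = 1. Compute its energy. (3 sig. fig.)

For x ≠ 0 the bound state is ψ ∝ e^{−κ|x|}; integrating the TISE across the delta gives the cusp condition 2κ = 2mα/ℏ², so κ = 6.040.
Then E = −ℏ²κ²/(2m) = −mα²/(2ℏ²) = -18.24.

E = -18.2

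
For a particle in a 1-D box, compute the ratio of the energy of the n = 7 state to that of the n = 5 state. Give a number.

1.96

Since E_n ∝ n², the ratio is (7/5)² = 1.96.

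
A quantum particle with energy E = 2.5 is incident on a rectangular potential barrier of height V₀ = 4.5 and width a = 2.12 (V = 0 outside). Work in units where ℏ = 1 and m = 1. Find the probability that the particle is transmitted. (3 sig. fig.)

Since E < V₀ the interior solution is evanescent with decay constant κ = √(2m(V₀ − E))/ℏ = 2.000.
κa = 4.240, sinh(κa) = 34.70.
Matching ψ, ψ′ at both faces gives T = [1 + V₀² sinh²(κa) / (4E(V₀ − E))]⁻¹ = 1/1220 = 0.000820.

T = 0.000820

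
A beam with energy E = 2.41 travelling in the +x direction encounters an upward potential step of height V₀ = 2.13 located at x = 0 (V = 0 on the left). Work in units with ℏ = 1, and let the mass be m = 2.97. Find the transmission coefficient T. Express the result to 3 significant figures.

On each side the TISE gives plane waves with k = √(2m(E − V))/ℏ: k₁ = √(2·2.97·2.41) = 3.784, k₂ = √(2·2.97·0.28) = 1.290.
Matching ψ and ψ′ at x = 0 gives r = (k₁ − k₂)/(k₁ + k₂), so R = r² = 0.2417 and T = 1 − R = 0.7583.

T = 0.758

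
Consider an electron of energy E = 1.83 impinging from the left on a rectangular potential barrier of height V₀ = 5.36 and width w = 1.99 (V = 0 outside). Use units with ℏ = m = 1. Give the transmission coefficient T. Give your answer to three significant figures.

E < V₀: inside the barrier ψ ∝ e^{±κx} with κ = √(2m(V₀ − E))/ℏ = 2.657.
κw = 5.288, sinh(κw) = 98.93.
The exact tunnelling result is T⁻¹ = 1 + V₀² sinh²(κw) / [4E(V₀ − E)] = 10880, so T = 0.0000919.

T = 0.0000919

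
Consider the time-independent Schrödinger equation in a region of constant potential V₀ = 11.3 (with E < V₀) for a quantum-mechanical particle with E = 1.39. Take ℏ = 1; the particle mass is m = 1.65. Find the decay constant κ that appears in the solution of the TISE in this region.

Since E < V₀ the TISE in this region is ψ'' = κ²ψ with κ = √(2m(V₀ − E))/ℏ.
κ = √(2 × 1.65 × 9.91) = 5.719.

κ = 5.72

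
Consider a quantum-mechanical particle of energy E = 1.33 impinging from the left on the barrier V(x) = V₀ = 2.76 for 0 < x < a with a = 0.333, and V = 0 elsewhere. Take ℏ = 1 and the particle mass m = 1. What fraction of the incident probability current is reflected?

Since E < V₀ the interior solution is evanescent with decay constant κ = √(2m(V₀ − E))/ℏ = 1.691.
κa = 0.5632, sinh(κa) = 0.5934.
The exact tunnelling result is T⁻¹ = 1 + V₀² sinh²(κa) / [4E(V₀ − E)] = 1.353, so T = 0.739.
R = 1 − T = 0.261.

R = 0.261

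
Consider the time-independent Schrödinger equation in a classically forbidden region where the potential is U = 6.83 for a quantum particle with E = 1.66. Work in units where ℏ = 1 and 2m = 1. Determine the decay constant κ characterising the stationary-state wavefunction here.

Since E < U the TISE in this region is ψ'' = κ²ψ with κ = √(2m(U − E))/ℏ.
κ = √(2 × 0.5 × 5.17) = 2.274.

κ = 2.27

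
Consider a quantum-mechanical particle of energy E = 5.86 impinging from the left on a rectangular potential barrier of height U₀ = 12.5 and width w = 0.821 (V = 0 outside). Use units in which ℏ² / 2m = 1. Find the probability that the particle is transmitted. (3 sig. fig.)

E < U₀: inside the barrier ψ ∝ e^{±κx} with κ = √(2m(U₀ − E))/ℏ = 2.577.
κw = 2.116, sinh(κw) = 4.087.
Matching ψ, ψ′ at both faces gives T = [1 + U₀² sinh²(κw) / (4E(U₀ − E))]⁻¹ = 1/17.77 = 0.0563.

T = 0.0563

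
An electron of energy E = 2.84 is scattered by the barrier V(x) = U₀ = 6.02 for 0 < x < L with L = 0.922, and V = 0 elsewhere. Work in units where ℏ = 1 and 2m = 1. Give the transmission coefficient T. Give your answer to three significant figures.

T = 0.138

Since E < U₀ the interior solution is evanescent with decay constant κ = √(2m(U₀ − E))/ℏ = 1.783.
κL = 1.644, sinh(κL) = 2.492.
Matching ψ, ψ′ at both faces gives T = [1 + U₀² sinh²(κL) / (4E(U₀ − E))]⁻¹ = 1/7.229 = 0.138.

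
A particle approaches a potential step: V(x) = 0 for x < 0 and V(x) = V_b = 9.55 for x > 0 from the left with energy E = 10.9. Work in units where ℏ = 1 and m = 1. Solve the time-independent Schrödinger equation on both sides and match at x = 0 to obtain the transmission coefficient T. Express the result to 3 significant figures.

On each side the TISE gives plane waves with k = √(2m(E − V))/ℏ: k₁ = √(2·1·10.9) = 4.669, k₂ = √(2·1·1.35) = 1.643.
Matching ψ and ψ′ at x = 0 gives r = (k₁ − k₂)/(k₁ + k₂), so R = r² = 0.2298 and T = 1 − R = 0.7702.

T = 0.770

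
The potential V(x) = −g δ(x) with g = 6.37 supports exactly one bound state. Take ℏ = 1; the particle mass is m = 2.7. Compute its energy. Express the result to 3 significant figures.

E = -54.8

For x ≠ 0 the bound state is ψ ∝ e^{−κ|x|}; integrating the TISE across the delta gives the cusp condition 2κ = 2mg/ℏ², so κ = 17.20.
Then E = −ℏ²κ²/(2m) = −mg²/(2ℏ²) = -54.78.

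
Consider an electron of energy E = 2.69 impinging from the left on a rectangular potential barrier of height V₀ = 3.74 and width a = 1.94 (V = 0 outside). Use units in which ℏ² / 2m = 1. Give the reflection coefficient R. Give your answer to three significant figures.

Since E < V₀ the interior solution is evanescent with decay constant κ = √(2m(V₀ − E))/ℏ = 1.025.
κa = 1.988, sinh(κa) = 3.582.
The exact tunnelling result is T⁻¹ = 1 + V₀² sinh²(κa) / [4E(V₀ − E)] = 16.88, so T = 0.0592.
R = 1 − T = 0.941.

R = 0.941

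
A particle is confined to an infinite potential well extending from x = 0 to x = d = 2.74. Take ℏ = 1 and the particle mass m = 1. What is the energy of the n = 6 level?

Requiring ψ(0) = ψ(d) = 0 quantises k = nπ/d, hence E_n = ℏ²k²/2m = n²π²ℏ²/(2md²).
E_6 = 6² × π² / (2 × 1 × 2.74²) = 23.66.

E = 23.7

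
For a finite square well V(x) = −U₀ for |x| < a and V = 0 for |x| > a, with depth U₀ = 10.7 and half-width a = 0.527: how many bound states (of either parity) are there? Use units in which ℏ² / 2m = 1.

The dimensionless depth is z₀ = a√(2mU₀)/ℏ = 0.527 × √(10.70) = 1.724.
A new bound state (alternating even/odd) appears each time z₀ passes a multiple of π/2, so N = ⌊2z₀/π⌋ + 1 = ⌊1.097⌋ + 1 = 2.

N = 2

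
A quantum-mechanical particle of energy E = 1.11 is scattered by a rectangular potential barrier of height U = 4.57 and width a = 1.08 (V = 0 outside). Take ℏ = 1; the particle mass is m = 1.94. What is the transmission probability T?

Since E < U the interior solution is evanescent with decay constant κ = √(2m(U − E))/ℏ = 3.664.
κa = 3.957, sinh(κa) = 26.14.
Matching ψ, ψ′ at both faces gives T = [1 + U² sinh²(κa) / (4E(U − E))]⁻¹ = 1/930.2 = 0.00108.

T = 0.00108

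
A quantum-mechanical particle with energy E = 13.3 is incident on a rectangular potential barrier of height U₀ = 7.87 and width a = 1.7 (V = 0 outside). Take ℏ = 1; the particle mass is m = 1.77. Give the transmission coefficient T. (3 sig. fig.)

T = 0.846

E > U₀: inside the barrier k₂ = √(2m(E − U₀))/ℏ = 4.384, k₂a = 7.453.
T = [1 + U₀² sin²(k₂a) / (4E(E − U₀))]⁻¹ = 1/1.182 = 0.846.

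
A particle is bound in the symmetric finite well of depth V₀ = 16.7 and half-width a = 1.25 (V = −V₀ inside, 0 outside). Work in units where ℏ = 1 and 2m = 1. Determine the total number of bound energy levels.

N = 4

The dimensionless depth is z₀ = a√(2mV₀)/ℏ = 1.25 × √(16.70) = 5.108.
A new bound state (alternating even/odd) appears each time z₀ passes a multiple of π/2, so N = ⌊2z₀/π⌋ + 1 = ⌊3.252⌋ + 1 = 4.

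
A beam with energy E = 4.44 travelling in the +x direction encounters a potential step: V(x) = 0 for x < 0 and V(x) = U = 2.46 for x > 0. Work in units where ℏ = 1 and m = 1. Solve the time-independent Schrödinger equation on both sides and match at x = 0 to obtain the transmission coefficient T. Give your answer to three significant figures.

On each side the TISE gives plane waves with k = √(2m(E − V))/ℏ: k₁ = √(2·1·4.44) = 2.980, k₂ = √(2·1·1.98) = 1.990.
Matching ψ and ψ′ at x = 0 gives r = (k₁ − k₂)/(k₁ + k₂), so R = r² = 0.03968 and T = 1 − R = 0.9603.

T = 0.960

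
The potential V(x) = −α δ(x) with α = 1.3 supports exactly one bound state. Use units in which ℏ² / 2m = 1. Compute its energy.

The bound state is ψ(x) = √κ e^{−κ|x|}. The derivative jump ψ'(0⁺) − ψ'(0⁻) = −(2mα/ℏ²)ψ(0) fixes κ = mα/ℏ² = 0.6500.
Then E = −ℏ²κ²/(2m) = −mα²/(2ℏ²) = -0.4225.

E = -0.423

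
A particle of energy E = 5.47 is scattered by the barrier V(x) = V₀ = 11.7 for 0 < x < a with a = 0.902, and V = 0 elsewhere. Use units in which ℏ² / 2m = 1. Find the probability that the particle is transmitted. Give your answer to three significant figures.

Since E < V₀ the interior solution is evanescent with decay constant κ = √(2m(V₀ − E))/ℏ = 2.496.
κa = 2.251, sinh(κa) = 4.698.
The exact tunnelling result is T⁻¹ = 1 + V₀² sinh²(κa) / [4E(V₀ − E)] = 23.16, so T = 0.0432.

T = 0.0432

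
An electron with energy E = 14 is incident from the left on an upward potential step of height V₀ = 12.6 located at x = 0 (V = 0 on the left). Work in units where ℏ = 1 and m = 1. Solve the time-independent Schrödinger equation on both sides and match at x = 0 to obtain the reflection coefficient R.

On each side the TISE gives plane waves with k = √(2m(E − V))/ℏ: k₁ = √(2·1·14) = 5.292, k₂ = √(2·1·1.4) = 1.673.
Matching ψ and ψ′ at x = 0 gives r = (k₁ − k₂)/(k₁ + k₂), so R = r² = 0.2699 and T = 1 − R = 0.7301.

R = 0.270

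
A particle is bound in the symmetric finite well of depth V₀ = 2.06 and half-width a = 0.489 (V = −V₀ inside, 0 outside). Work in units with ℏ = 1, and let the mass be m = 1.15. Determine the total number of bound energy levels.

N = 1

Define the well-strength parameter z₀ = (a/ℏ)√(2mV₀) = 0.489 × √(2·1.15·2.06) = 1.064.
The even/odd transcendental equations gain one root per π/2 in z₀, giving N = 1 + ⌊2z₀/π⌋ = 1 + ⌊0.6776⌋ = 1.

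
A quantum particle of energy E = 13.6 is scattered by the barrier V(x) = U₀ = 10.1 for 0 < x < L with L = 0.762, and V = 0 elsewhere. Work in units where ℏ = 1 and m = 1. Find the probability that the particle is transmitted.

Above the barrier the interior wavenumber is k₂ = √(2m(E − U₀))/ℏ = 2.646, giving phase k₂L = 2.016.
T = [1 + U₀² sin²(k₂L) / (4E(E − U₀))]⁻¹ = 1/1.436 = 0.696.

T = 0.696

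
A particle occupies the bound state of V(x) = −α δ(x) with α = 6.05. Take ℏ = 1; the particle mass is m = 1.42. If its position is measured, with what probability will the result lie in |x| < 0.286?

The normalised bound state is ψ = √κ e^{−κ|x|} with κ = mα/ℏ² = 8.591.
P(|x| < d) = ∫_{−d}^{d} κ e^{−2κ|x|} dx = 1 − e^{−2κd} = 1 − e^{−4.914} = 0.9927.

P = 0.993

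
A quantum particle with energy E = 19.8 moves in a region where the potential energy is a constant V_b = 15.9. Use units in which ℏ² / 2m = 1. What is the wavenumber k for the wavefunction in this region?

With E > V_b the solution is oscillatory, ψ ∝ e^{±ikx} with k = √(2m(E − V_b))/ℏ.
k = √(2 × 0.5 × 3.9) = 1.975.

k = 1.97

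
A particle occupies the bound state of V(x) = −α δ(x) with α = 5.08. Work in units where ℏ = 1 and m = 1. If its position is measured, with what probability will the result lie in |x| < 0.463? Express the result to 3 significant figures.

The normalised bound state is ψ = √κ e^{−κ|x|} with κ = mα/ℏ² = 5.080.
P(|x| < d) = ∫_{−d}^{d} κ e^{−2κ|x|} dx = 1 − e^{−2κd} = 1 − e^{−4.704} = 0.9909.

P = 0.991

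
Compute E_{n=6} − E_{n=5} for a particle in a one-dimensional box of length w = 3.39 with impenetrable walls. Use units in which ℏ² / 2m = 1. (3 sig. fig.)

E_n = n²π²ℏ²/(2mw²), so ΔE = (6² − 5²) π²ℏ²/(2mw²).
ΔE = 11 × π² / (2 × 0.5 × 3.39²) = 9.447.

ΔE = 9.45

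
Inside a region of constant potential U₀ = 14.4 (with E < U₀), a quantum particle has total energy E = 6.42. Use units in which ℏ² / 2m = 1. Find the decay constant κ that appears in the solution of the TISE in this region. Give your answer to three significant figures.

κ = 2.82

Since E < U₀ the TISE in this region is ψ'' = κ²ψ with κ = √(2m(U₀ − E))/ℏ.
κ = √(2 × 0.5 × 7.98) = 2.825.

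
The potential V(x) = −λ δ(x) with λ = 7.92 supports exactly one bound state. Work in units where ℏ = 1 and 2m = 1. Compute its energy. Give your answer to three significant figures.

For x ≠ 0 the bound state is ψ ∝ e^{−κ|x|}; integrating the TISE across the delta gives the cusp condition 2κ = 2mλ/ℏ², so κ = 3.960.
Then E = −ℏ²κ²/(2m) = −mλ²/(2ℏ²) = -15.68.

E = -15.7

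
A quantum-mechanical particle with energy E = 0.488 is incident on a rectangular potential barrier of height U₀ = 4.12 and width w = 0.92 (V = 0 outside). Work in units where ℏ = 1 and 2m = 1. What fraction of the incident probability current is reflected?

Since E < U₀ the interior solution is evanescent with decay constant κ = √(2m(U₀ − E))/ℏ = 1.906.
κw = 1.753, sinh(κw) = 2.800.
The exact tunnelling result is T⁻¹ = 1 + U₀² sinh²(κw) / [4E(U₀ − E)] = 19.77, so T = 0.0506.
R = 1 − T = 0.949.

R = 0.949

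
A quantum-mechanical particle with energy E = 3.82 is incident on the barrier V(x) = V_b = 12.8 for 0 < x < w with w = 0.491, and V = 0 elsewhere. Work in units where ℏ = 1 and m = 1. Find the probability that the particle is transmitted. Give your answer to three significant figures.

Since E < V_b the interior solution is evanescent with decay constant κ = √(2m(V_b − E))/ℏ = 4.238.
κw = 2.081, sinh(κw) = 3.943.
The exact tunnelling result is T⁻¹ = 1 + V_b² sinh²(κw) / [4E(V_b − E)] = 19.57, so T = 0.0511.

T = 0.0511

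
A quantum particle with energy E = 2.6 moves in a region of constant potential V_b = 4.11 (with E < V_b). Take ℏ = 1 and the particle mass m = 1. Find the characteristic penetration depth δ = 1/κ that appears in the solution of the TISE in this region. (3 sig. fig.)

δ = 0.575

Since E < V_b the TISE in this region is ψ'' = κ²ψ with κ = √(2m(V_b − E))/ℏ.
κ = √(2 × 1 × 1.51) = 1.738. The penetration depth is δ = 1/κ = 0.575.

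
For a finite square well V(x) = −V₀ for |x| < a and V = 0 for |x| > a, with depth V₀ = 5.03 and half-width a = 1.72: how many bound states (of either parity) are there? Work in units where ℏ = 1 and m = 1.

N = 4

The dimensionless depth is z₀ = a√(2mV₀)/ℏ = 1.72 × √(10.06) = 5.455.
The even/odd transcendental equations gain one root per π/2 in z₀, giving N = 1 + ⌊2z₀/π⌋ = 1 + ⌊3.473⌋ = 4.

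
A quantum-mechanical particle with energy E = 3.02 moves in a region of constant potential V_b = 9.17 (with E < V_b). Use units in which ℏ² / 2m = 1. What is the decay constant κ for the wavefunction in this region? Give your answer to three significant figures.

κ = 2.48

Since E < V_b the TISE in this region is ψ'' = κ²ψ with κ = √(2m(V_b − E))/ℏ.
κ = √(2 × 0.5 × 6.15) = 2.480.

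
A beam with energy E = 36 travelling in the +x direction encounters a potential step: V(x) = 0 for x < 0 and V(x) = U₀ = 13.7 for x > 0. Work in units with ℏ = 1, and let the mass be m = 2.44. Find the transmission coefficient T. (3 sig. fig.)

T = 0.986

The wavenumbers are k₁ = √(2mE)/ℏ = 13.25 on the left and k₂ = √(2m(E − U₀))/ℏ = 10.43 on the right.
Matching ψ and ψ′ at x = 0 gives r = (k₁ − k₂)/(k₁ + k₂), so R = r² = 0.01420 and T = 1 − R = 0.9858.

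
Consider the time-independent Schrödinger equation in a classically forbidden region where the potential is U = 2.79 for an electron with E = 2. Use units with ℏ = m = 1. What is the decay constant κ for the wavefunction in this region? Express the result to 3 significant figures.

Since E < U the TISE in this region is ψ'' = κ²ψ with κ = √(2m(U − E))/ℏ.
κ = √(2 × 1 × 0.79) = 1.257.

κ = 1.26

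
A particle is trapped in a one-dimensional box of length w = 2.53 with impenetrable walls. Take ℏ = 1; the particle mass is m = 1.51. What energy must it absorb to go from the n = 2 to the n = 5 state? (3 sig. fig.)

ΔE = 10.7

E_n = n²π²ℏ²/(2mw²), so ΔE = (5² − 2²) π²ℏ²/(2mw²).
ΔE = 21 × π² / (2 × 1.51 × 2.53²) = 10.72.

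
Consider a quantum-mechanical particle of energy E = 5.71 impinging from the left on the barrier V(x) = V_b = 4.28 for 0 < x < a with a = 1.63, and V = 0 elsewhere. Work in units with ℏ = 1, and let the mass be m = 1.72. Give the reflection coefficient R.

R = 0.104

Above the barrier the interior wavenumber is k₂ = √(2m(E − V_b))/ℏ = 2.218, giving phase k₂a = 3.615.
Matching at both interfaces gives T⁻¹ = 1 + V_b² sin²(k₂a) / [4E(E − V_b)] = 1.117, hence T = 0.896.
R = 1 − T = 0.104.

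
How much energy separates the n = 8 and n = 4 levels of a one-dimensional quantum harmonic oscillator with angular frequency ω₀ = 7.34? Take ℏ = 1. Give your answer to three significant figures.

E_n = ℏω₀(n + ½), so ΔE = (8 − 4) ℏω₀ = 4 × 7.34 = 29.36.

ΔE = 29.4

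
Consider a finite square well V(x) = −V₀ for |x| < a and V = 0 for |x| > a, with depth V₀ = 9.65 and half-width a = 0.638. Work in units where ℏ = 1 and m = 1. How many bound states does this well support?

Define the well-strength parameter z₀ = (a/ℏ)√(2mV₀) = 0.638 × √(2·1·9.65) = 2.803.
The even/odd transcendental equations gain one root per π/2 in z₀, giving N = 1 + ⌊2z₀/π⌋ = 1 + ⌊1.784⌋ = 2.

N = 2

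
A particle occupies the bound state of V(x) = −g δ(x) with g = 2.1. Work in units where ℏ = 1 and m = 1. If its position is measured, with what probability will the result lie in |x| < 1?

The normalised bound state is ψ = √κ e^{−κ|x|} with κ = mg/ℏ² = 2.100.
P(|x| < d) = ∫_{−d}^{d} κ e^{−2κ|x|} dx = 1 − e^{−2κd} = 1 − e^{−4.200} = 0.9850.

P = 0.985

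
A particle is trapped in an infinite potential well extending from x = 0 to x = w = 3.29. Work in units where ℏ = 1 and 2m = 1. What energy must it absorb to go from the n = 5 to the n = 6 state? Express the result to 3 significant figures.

E_n = n²π²ℏ²/(2mw²), so ΔE = (6² − 5²) π²ℏ²/(2mw²).
ΔE = 11 × π² / (2 × 0.5 × 3.29²) = 10.03.

ΔE = 10.0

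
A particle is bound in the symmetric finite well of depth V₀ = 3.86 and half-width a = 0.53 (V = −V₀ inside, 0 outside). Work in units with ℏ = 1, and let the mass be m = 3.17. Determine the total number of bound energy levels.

Define the well-strength parameter z₀ = (a/ℏ)√(2mV₀) = 0.53 × √(2·3.17·3.86) = 2.622.
A new bound state (alternating even/odd) appears each time z₀ passes a multiple of π/2, so N = ⌊2z₀/π⌋ + 1 = ⌊1.669⌋ + 1 = 2.

N = 2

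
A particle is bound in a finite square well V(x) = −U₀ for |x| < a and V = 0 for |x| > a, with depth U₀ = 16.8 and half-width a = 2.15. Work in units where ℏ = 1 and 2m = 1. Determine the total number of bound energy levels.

The dimensionless depth is z₀ = a√(2mU₀)/ℏ = 2.15 × √(16.80) = 8.812.
A new bound state (alternating even/odd) appears each time z₀ passes a multiple of π/2, so N = ⌊2z₀/π⌋ + 1 = ⌊5.610⌋ + 1 = 6.

N = 6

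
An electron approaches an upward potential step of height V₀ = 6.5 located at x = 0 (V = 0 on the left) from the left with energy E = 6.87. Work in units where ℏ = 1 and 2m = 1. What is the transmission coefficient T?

T = 0.612

The wavenumbers are k₁ = √(2mE)/ℏ = 2.621 on the left and k₂ = √(2m(E − V₀))/ℏ = 0.6083 on the right.
Continuity of ψ and ψ′ at the step yields the reflection amplitude r = (k₁ − k₂)/(k₁ + k₂) = 0.6233; thus R = |r|² = 0.3885, T = 0.6115.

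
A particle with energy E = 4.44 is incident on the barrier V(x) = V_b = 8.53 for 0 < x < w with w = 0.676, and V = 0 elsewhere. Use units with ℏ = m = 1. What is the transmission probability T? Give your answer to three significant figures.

T = 0.0802

Since E < V_b the interior solution is evanescent with decay constant κ = √(2m(V_b − E))/ℏ = 2.860.
κw = 1.933, sinh(κw) = 3.384.
The exact tunnelling result is T⁻¹ = 1 + V_b² sinh²(κw) / [4E(V_b − E)] = 12.47, so T = 0.0802.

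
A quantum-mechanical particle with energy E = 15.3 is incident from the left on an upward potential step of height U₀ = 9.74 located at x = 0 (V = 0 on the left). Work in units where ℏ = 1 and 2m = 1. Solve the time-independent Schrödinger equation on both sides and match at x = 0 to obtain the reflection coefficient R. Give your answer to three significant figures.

The wavenumbers are k₁ = √(2mE)/ℏ = 3.912 on the left and k₂ = √(2m(E − U₀))/ℏ = 2.358 on the right.
Matching ψ and ψ′ at x = 0 gives r = (k₁ − k₂)/(k₁ + k₂), so R = r² = 0.06140 and T = 1 − R = 0.9386.

R = 0.0614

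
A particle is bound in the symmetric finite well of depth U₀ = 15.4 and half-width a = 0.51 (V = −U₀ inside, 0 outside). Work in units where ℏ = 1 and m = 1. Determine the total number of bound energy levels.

The dimensionless depth is z₀ = a√(2mU₀)/ℏ = 0.51 × √(30.80) = 2.830.
The even/odd transcendental equations gain one root per π/2 in z₀, giving N = 1 + ⌊2z₀/π⌋ = 1 + ⌊1.802⌋ = 2.

N = 2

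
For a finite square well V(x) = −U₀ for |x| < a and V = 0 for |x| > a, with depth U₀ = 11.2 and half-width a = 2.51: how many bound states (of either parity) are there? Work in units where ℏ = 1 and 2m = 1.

Define the well-strength parameter z₀ = (a/ℏ)√(2mU₀) = 2.51 × √(2·0.5·11.2) = 8.400.
The even/odd transcendental equations gain one root per π/2 in z₀, giving N = 1 + ⌊2z₀/π⌋ = 1 + ⌊5.348⌋ = 6.

N = 6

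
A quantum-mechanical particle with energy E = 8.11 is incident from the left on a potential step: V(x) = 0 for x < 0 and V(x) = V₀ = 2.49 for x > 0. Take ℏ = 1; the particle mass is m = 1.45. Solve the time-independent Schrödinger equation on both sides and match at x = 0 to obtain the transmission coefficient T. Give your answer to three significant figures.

T = 0.992

The wavenumbers are k₁ = √(2mE)/ℏ = 4.850 on the left and k₂ = √(2m(E − V₀))/ℏ = 4.037 on the right.
Continuity of ψ and ψ′ at the step yields the reflection amplitude r = (k₁ − k₂)/(k₁ + k₂) = 0.09144; thus R = |r|² = 0.008360, T = 0.9916.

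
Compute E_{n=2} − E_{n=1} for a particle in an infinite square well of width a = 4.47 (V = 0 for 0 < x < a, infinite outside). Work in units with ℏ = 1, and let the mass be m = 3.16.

E_n = n²π²ℏ²/(2ma²), so ΔE = (2² − 1²) π²ℏ²/(2ma²).
ΔE = 3 × π² / (2 × 3.16 × 4.47²) = 0.2345.

ΔE = 0.234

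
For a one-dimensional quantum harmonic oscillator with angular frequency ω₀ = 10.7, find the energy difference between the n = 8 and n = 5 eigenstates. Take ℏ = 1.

ΔE = 32.1

E_n = ℏω₀(n + ½), so ΔE = (8 − 5) ℏω₀ = 3 × 10.7 = 32.10.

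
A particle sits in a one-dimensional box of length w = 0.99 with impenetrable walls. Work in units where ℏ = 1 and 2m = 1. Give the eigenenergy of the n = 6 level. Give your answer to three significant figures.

E = 363

The infinite-well eigenfunctions ψ_n = √(2/w) sin(nπx/w) vanish at both walls, giving E_n = n²π²ℏ²/(2mw²).
E_6 = 6² × π² / (2 × 0.5 × 0.99²) = 362.5.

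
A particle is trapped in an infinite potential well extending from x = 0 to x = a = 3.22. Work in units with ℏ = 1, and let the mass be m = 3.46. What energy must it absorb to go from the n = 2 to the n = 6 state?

E_n = n²π²ℏ²/(2ma²), so ΔE = (6² − 2²) π²ℏ²/(2ma²).
ΔE = 32 × π² / (2 × 3.46 × 3.22²) = 4.402.

ΔE = 4.40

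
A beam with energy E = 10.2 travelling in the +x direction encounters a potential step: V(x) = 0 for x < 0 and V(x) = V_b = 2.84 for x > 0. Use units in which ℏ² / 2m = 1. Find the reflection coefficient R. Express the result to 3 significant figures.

R = 0.00663

On each side the TISE gives plane waves with k = √(2m(E − V))/ℏ: k₁ = √(2·½·10.2) = 3.194, k₂ = √(2·½·7.36) = 2.713.
Continuity of ψ and ψ′ at the step yields the reflection amplitude r = (k₁ − k₂)/(k₁ + k₂) = 0.08140; thus R = |r|² = 0.006626, T = 0.9934.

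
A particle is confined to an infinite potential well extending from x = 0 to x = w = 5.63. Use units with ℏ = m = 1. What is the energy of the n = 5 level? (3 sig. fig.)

The infinite-well eigenfunctions ψ_n = √(2/w) sin(nπx/w) vanish at both walls, giving E_n = n²π²ℏ²/(2mw²).
E_5 = 5² × π² / (2 × 1 × 5.63²) = 3.892.

E = 3.89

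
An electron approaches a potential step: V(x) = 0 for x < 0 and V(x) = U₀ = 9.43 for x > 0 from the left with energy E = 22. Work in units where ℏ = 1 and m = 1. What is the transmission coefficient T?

T = 0.981

On each side the TISE gives plane waves with k = √(2m(E − V))/ℏ: k₁ = √(2·1·22) = 6.633, k₂ = √(2·1·12.57) = 5.014.
Matching ψ and ψ′ at x = 0 gives r = (k₁ − k₂)/(k₁ + k₂), so R = r² = 0.01933 and T = 1 − R = 0.9807.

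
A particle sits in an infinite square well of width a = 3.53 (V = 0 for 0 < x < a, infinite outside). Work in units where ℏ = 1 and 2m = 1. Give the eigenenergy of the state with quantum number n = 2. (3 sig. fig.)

Requiring ψ(0) = ψ(a) = 0 quantises k = nπ/a, hence E_n = ℏ²k²/2m = n²π²ℏ²/(2ma²).
E_2 = 2² × π² / (2 × 0.5 × 3.53²) = 3.168.

E = 3.17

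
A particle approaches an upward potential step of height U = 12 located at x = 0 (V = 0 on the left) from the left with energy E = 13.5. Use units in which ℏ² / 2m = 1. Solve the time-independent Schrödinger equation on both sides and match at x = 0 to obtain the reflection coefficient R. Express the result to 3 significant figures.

R = 0.250

The wavenumbers are k₁ = √(2mE)/ℏ = 3.674 on the left and k₂ = √(2m(E − U))/ℏ = 1.225 on the right.
Continuity of ψ and ψ′ at the step yields the reflection amplitude r = (k₁ − k₂)/(k₁ + k₂) = 0.5000; thus R = |r|² = 0.2500, T = 0.7500.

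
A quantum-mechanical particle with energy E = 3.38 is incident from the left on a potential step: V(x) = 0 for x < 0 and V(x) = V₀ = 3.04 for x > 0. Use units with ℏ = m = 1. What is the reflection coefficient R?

R = 0.269

The wavenumbers are k₁ = √(2mE)/ℏ = 2.600 on the left and k₂ = √(2m(E − V₀))/ℏ = 0.8246 on the right.
Matching ψ and ψ′ at x = 0 gives r = (k₁ − k₂)/(k₁ + k₂), so R = r² = 0.2688 and T = 1 − R = 0.7312.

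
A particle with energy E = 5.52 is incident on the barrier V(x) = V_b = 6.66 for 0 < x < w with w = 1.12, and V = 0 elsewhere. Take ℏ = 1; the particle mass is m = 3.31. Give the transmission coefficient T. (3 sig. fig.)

T = 0.00482

E < V_b: inside the barrier ψ ∝ e^{±κx} with κ = √(2m(V_b − E))/ℏ = 2.747.
κw = 3.077, sinh(κw) = 10.82.
Matching ψ, ψ′ at both faces gives T = [1 + V_b² sinh²(κw) / (4E(V_b − E))]⁻¹ = 1/207.4 = 0.00482.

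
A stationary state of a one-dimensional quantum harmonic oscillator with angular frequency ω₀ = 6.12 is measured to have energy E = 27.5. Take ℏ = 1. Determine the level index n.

n = 4

Invert E_n = (n + ½)ℏω₀: n = E/ℏω₀ − ½ = 3.993, so n = 4.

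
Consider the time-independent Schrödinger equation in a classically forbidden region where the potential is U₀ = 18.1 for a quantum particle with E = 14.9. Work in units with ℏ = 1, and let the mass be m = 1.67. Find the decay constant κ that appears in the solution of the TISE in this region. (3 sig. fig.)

Since E < U₀ the TISE in this region is ψ'' = κ²ψ with κ = √(2m(U₀ − E))/ℏ.
κ = √(2 × 1.67 × 3.2) = 3.269.

κ = 3.27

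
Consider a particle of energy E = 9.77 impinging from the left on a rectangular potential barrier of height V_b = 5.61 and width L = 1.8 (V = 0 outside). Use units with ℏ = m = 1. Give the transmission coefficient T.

T = 0.868

E > V_b: inside the barrier k₂ = √(2m(E − V_b))/ℏ = 2.884, k₂L = 5.192.
T = [1 + V_b² sin²(k₂L) / (4E(E − V_b))]⁻¹ = 1/1.152 = 0.868.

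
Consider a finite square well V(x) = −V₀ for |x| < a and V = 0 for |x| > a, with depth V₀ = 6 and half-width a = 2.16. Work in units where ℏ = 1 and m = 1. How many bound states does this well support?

N = 5

Define the well-strength parameter z₀ = (a/ℏ)√(2mV₀) = 2.16 × √(2·1·6) = 7.482.
A new bound state (alternating even/odd) appears each time z₀ passes a multiple of π/2, so N = ⌊2z₀/π⌋ + 1 = ⌊4.763⌋ + 1 = 5.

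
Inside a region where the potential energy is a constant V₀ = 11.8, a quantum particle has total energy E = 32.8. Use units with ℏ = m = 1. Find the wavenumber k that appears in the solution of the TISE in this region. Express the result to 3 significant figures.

k = 6.48

With E > V₀ the solution is oscillatory, ψ ∝ e^{±ikx} with k = √(2m(E − V₀))/ℏ.
k = √(2 × 1 × 21) = 6.481.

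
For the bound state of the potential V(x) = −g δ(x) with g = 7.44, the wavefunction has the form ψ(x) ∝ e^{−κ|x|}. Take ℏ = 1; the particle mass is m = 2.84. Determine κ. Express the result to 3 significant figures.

κ = 21.1

Integrating the TISE across x = 0 gives the cusp condition ψ'(0⁺) − ψ'(0⁻) = −(2mg/ℏ²)ψ(0).
With ψ ∝ e^{−κ|x|} this yields −2κ = −2mg/ℏ², so κ = mg/ℏ² = 21.13.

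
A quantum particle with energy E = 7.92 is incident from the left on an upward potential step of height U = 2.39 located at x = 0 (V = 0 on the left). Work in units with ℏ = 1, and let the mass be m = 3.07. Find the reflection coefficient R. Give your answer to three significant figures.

R = 0.00802

On each side the TISE gives plane waves with k = √(2m(E − V))/ℏ: k₁ = √(2·3.07·7.92) = 6.973, k₂ = √(2·3.07·5.53) = 5.827.
Continuity of ψ and ψ′ at the step yields the reflection amplitude r = (k₁ − k₂)/(k₁ + k₂) = 0.08956; thus R = |r|² = 0.008021, T = 0.9920.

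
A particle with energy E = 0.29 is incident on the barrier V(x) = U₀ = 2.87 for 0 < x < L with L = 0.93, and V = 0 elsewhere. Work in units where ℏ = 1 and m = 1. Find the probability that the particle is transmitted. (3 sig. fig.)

T = 0.0214

E < U₀: inside the barrier ψ ∝ e^{±κx} with κ = √(2m(U₀ − E))/ℏ = 2.272.
κL = 2.113, sinh(κL) = 4.074.
The exact tunnelling result is T⁻¹ = 1 + U₀² sinh²(κL) / [4E(U₀ − E)] = 46.68, so T = 0.0214.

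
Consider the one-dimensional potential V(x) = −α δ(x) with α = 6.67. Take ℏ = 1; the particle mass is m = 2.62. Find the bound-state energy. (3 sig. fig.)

E = -58.3

The bound state is ψ(x) = √κ e^{−κ|x|}. The derivative jump ψ'(0⁺) − ψ'(0⁻) = −(2mα/ℏ²)ψ(0) fixes κ = mα/ℏ² = 17.48.
Then E = −ℏ²κ²/(2m) = −mα²/(2ℏ²) = -58.28.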